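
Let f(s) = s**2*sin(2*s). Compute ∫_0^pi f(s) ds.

Integrate by parts twice (u = s^2, dv = sin(2*s) ds).
An antiderivative is F(s) = -s**2*cos(2*s)/2 + s*sin(2*s)/2 + cos(2*s)/4.
Then F(pi) - F(0) = (1/4 - pi**2/2) - (1/4) = -pi**2/2.

-pi**2/2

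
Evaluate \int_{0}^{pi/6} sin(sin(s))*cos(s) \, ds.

Let u = sin(s), so du = cos(s) ds. When s = 0, u = 0; when s = pi/6, u = 1/2.
The integral becomes ∫ sin(u) du from 0 to 1/2, with antiderivative -cos(u).
Back in s: F(s) = -cos(sin(s)).
Then F(pi/6) - F(0) = (-cos(1/2)) - (-1) = 1 - cos(1/2).

1 - cos(1/2)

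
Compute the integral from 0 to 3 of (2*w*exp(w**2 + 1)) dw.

Let u = w**2 + 1, so du = 2*w dw. When w = 0, u = 1; when w = 3, u = 10.
The integral becomes ∫ exp(u) du from 1 to 10, with antiderivative exp(u).
Back in w: F(w) = exp(w**2 + 1).
Then F(3) - F(0) = (exp(10)) - (exp(1)) = -exp(1) + exp(10).

-exp(1) + exp(10)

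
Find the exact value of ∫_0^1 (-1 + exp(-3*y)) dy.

-2/3 - exp(-3)/3

An antiderivative is F(y) = -y - exp(-3*y)/3.
Then F(1) - F(0) = (-1 - exp(-3)/3) - (-1/3) = -2/3 - exp(-3)/3.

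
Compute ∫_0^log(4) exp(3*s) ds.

21

Let u = exp(s), so du = exp(s) ds. When s = 0, u = 1; when s = log(4), u = 4.
The integral becomes ∫ u**2 du from 1 to 4, with antiderivative u**3/3.
Back in s: F(s) = exp(3*s)/3.
Then F(log(4)) - F(0) = (64/3) - (1/3) = 21.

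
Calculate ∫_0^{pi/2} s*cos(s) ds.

Integrate by parts once (u = s, dv = cos(s) ds).
An antiderivative is F(s) = s*sin(s) + cos(s).
Then F(pi/2) - F(0) = (pi/2) - (1) = -1 + pi/2.

-1 + pi/2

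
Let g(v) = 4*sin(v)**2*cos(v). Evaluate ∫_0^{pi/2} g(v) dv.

Let u = sin(v), so du = cos(v) dv. When v = 0, u = 0; when v = pi/2, u = 1.
The integral becomes 4·∫ u**2 du from 0 to 1, with antiderivative 4*u**3/3.
Back in v: F(v) = 4*sin(v)**3/3.
Then F(pi/2) - F(0) = (4/3) - (0) = 4/3.

4/3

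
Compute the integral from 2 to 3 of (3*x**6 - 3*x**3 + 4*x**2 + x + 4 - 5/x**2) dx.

By the power rule, an antiderivative is F(x) = 3*x**7/7 - 3*x**4/4 + 4*x**3/3 + x**2/2 + 4*x + 5/x.
Then F(3) - F(2) = (78179/84) - (2773/42) = 24211/28.

24211/28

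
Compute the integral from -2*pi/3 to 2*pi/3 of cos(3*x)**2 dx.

2*pi/3

Use the identity cos^2(3*x) = (1 + cos(6*x))/2.
An antiderivative is F(x) = x/2 + sin(6*x)/12.
Then F(2*pi/3) - F(-2*pi/3) = (pi/3) - (-pi/3) = 2*pi/3.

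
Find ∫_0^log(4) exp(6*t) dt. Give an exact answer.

1365/2

Let u = exp(t), so du = exp(t) dt. When t = 0, u = 1; when t = log(4), u = 4.
The integral becomes ∫ u**5 du from 1 to 4, with antiderivative u**6/6.
Back in t: F(t) = exp(6*t)/6.
Then F(log(4)) - F(0) = (2048/3) - (1/6) = 1365/2.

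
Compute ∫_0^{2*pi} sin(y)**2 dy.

Use the identity sin^2(y) = (1 - cos(2*y))/2.
An antiderivative is F(y) = y/2 - sin(2*y)/4.
Then F(2*pi) - F(0) = (pi) - (0) = pi.

pi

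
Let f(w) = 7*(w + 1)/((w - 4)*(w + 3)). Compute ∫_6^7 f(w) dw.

Factor the denominator: w**2 - w - 12 = (w + 3)(w - 4).
Partial fractions: 7*(w + 1)/((w - 4)*(w + 3)) = 2/(w + 3) + 5/(w - 4).
An antiderivative is F(w) = 5*log(w - 4) + 2*log(w + 3).
Then F(7) - F(6) = (2*log(2) + 2*log(5) + 5*log(3)) - (5*log(2) + 4*log(3)) = log(75/8).

log(75/8)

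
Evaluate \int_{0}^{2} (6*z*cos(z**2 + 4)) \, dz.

-3*sin(4) + 3*sin(8)

Let u = z**2 + 4, so du = 2*z dz. When z = 0, u = 4; when z = 2, u = 8.
The integral becomes 3·∫ cos(u) du from 4 to 8, with antiderivative 3*sin(u).
Back in z: F(z) = 3*sin(z**2 + 4).
Then F(2) - F(0) = (3*sin(8)) - (3*sin(4)) = -3*sin(4) + 3*sin(8).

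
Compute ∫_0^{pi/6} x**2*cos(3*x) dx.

-2/27 + pi**2/108

Integrate by parts twice (u = x^2, dv = cos(3*x) dx).
An antiderivative is F(x) = x**2*sin(3*x)/3 + 2*x*cos(3*x)/9 - 2*sin(3*x)/27.
Then F(pi/6) - F(0) = (-2/27 + pi**2/108) - (0) = -2/27 + pi**2/108.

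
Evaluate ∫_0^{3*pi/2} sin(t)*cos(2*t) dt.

Use the identity sin(t)cos(2*t) = [sin(3*t) + sin(-t)]/2.
An antiderivative is F(t) = cos(t)/2 - cos(3*t)/6.
Then F(3*pi/2) - F(0) = (0) - (1/3) = -1/3.

-1/3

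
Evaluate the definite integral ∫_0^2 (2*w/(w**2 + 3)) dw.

log(7/3)

Let u = w**2 + 3, so du = 2*w dw. When w = 0, u = 3; when w = 2, u = 7.
The integral becomes ∫ 1/u du from 3 to 7, with antiderivative log(u).
Back in w: F(w) = log(w**2 + 3).
Then F(2) - F(0) = (log(7)) - (log(3)) = log(7/3).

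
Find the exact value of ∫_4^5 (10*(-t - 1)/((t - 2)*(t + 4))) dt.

Factor the denominator: t**2 + 2*t - 8 = (t + 4)(t - 2).
Partial fractions: 10*(-t - 1)/((t - 2)*(t + 4)) = -5/(t + 4) - 5/(t - 2).
An antiderivative is F(t) = -5*log(t - 2) - 5*log(t + 4).
Then F(5) - F(4) = (-15*log(3)) - (-20*log(2)) = -15*log(3) + 20*log(2).

-15*log(3) + 20*log(2)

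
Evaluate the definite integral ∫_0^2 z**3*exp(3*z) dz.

2/27 + 46*exp(6)/27

Integrate by parts 3 times (u = z^3, dv = exp(3*z) dz).
An antiderivative is F(z) = (9*z**3 - 9*z**2 + 6*z - 2)*exp(3*z)/27.
Then F(2) - F(0) = (46*exp(6)/27) - (-2/27) = 2/27 + 46*exp(6)/27.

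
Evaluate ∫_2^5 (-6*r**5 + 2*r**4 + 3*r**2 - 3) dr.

-71079/5

By the power rule, an antiderivative is F(r) = -r**6 + 2*r**5/5 + r**3 - 3*r.
Then F(5) - F(2) = (-14265) - (-246/5) = -71079/5.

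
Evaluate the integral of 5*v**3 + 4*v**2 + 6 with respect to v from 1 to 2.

409/12

By the power rule, an antiderivative is F(v) = 5*v**4/4 + 4*v**3/3 + 6*v.
Then F(2) - F(1) = (128/3) - (103/12) = 409/12.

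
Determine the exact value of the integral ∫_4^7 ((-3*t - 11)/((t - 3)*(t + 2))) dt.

Factor the denominator: t**2 - t - 6 = (t + 2)(t - 3).
Partial fractions: (-3*t - 11)/((t - 3)*(t + 2)) = 1/(t + 2) - 4/(t - 3).
An antiderivative is F(t) = -4*log(t - 3) + log(t + 2).
Then F(7) - F(4) = (-8*log(2) + 2*log(3)) - (log(6)) = -9*log(2) + log(3).

-9*log(2) + log(3)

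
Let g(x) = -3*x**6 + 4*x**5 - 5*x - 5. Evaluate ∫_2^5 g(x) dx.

By the power rule, an antiderivative is F(x) = -3*x**7/7 + 2*x**6/3 - 5*x**2/2 - 5*x.
Then F(5) - F(2) = (-972425/42) - (-676/21) = -323691/14.

-323691/14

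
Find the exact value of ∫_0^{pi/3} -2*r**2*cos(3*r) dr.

4*pi/27

Integrate by parts twice (u = r^2, dv = -2*cos(3*r) dr).
An antiderivative is F(r) = -2*r**2*sin(3*r)/3 - 4*r*cos(3*r)/9 + 4*sin(3*r)/27.
Then F(pi/3) - F(0) = (4*pi/27) - (0) = 4*pi/27.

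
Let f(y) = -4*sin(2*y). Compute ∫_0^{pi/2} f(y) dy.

An antiderivative is F(y) = 2*cos(2*y).
Then F(pi/2) - F(0) = (-2) - (2) = -4.

-4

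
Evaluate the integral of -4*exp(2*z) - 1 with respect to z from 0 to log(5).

-48 - log(5)

An antiderivative is F(z) = -2*exp(2*z) - z.
Then F(log(5)) - F(0) = (-50 - log(5)) - (-2) = -48 - log(5).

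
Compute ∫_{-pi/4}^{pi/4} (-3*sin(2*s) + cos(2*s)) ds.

1

An antiderivative is F(s) = sin(2*s)/2 + 3*cos(2*s)/2.
Then F(pi/4) - F(-pi/4) = (1/2) - (-1/2) = 1.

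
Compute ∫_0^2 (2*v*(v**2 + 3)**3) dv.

580

Let u = v**2 + 3, so du = 2*v dv. When v = 0, u = 3; when v = 2, u = 7.
The integral becomes ∫ u**3 du from 3 to 7, with antiderivative u**4/4.
Back in v: F(v) = (v**2 + 3)**4/4.
Then F(2) - F(0) = (2401/4) - (81/4) = 580.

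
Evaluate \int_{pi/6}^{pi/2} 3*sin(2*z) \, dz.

9/4

An antiderivative is F(z) = -3*cos(2*z)/2.
Then F(pi/2) - F(pi/6) = (3/2) - (-3/4) = 9/4.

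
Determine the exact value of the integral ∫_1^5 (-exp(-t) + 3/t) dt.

-exp(-1) + exp(-5) + 3*log(5)

An antiderivative is F(t) = 3*log(t) + exp(-t).
Then F(5) - F(1) = (exp(-5) + 3*log(5)) - (exp(-1)) = -exp(-1) + exp(-5) + 3*log(5).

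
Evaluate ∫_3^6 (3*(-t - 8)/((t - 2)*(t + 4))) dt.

-8*log(2) - 2*log(7) + 2*log(5)

Factor the denominator: t**2 + 2*t - 8 = (t + 4)(t - 2).
Partial fractions: 3*(-t - 8)/((t - 2)*(t + 4)) = 2/(t + 4) - 5/(t - 2).
An antiderivative is F(t) = -5*log(t - 2) + 2*log(t + 4).
Then F(6) - F(3) = (-8*log(2) + 2*log(5)) - (log(49)) = -8*log(2) - 2*log(7) + 2*log(5).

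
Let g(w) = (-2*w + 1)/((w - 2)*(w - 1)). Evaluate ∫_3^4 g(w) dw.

Factor the denominator: w**2 - 3*w + 2 = (w - 1)(w - 2).
Partial fractions: (-2*w + 1)/((w - 2)*(w - 1)) = 1/(w - 1) - 3/(w - 2).
An antiderivative is F(w) = -3*log(w - 2) + log(w - 1).
Then F(4) - F(3) = (log(3/8)) - (log(2)) = log(3/16).

log(3/16)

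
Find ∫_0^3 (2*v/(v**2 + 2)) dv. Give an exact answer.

log(11/2)

Let u = v**2 + 2, so du = 2*v dv. When v = 0, u = 2; when v = 3, u = 11.
The integral becomes ∫ 1/u du from 2 to 11, with antiderivative log(u).
Back in v: F(v) = log(v**2 + 2).
Then F(3) - F(0) = (log(11)) - (log(2)) = log(11/2).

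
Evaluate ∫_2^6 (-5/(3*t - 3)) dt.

An antiderivative is F(t) = -5*log(3*t - 3)/3.
Then F(6) - F(2) = (-5*log(15)/3) - (-5*log(3)/3) = -5*log(5)/3.

-5*log(5)/3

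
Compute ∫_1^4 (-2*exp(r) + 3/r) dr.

-2*exp(4) + 6*log(2) + 2*exp(1)

An antiderivative is F(r) = -2*exp(r) + 3*log(r).
Then F(4) - F(1) = (-2*exp(4) + log(64)) - (-2*exp(1)) = -2*exp(4) + 6*log(2) + 2*exp(1).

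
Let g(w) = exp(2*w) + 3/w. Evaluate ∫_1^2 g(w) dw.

An antiderivative is F(w) = exp(2*w)/2 + 3*log(w).
Then F(2) - F(1) = (log(8) + exp(4)/2) - (exp(2)/2) = -exp(2)/2 + log(8) + exp(4)/2.

-exp(2)/2 + log(8) + exp(4)/2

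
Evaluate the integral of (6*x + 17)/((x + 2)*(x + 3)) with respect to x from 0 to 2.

Factor the denominator: x**2 + 5*x + 6 = (x + 3)(x + 2).
Partial fractions: (6*x + 17)/((x + 2)*(x + 3)) = 1/(x + 3) + 5/(x + 2).
An antiderivative is F(x) = 5*log(x + 2) + log(x + 3).
Then F(2) - F(0) = (log(5) + 10*log(2)) - (log(96)) = -log(3) + log(5) + 5*log(2).

-log(3) + log(5) + 5*log(2)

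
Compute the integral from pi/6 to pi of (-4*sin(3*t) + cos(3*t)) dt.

-5/3

An antiderivative is F(t) = sin(3*t)/3 + 4*cos(3*t)/3.
Then F(pi) - F(pi/6) = (-4/3) - (1/3) = -5/3.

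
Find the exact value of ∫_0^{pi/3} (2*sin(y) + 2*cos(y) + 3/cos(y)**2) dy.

1 + 4*sqrt(3)

An antiderivative is F(y) = 2*sin(y) - 2*cos(y) + 3*tan(y).
Then F(pi/3) - F(0) = (-1 + 4*sqrt(3)) - (-2) = 1 + 4*sqrt(3).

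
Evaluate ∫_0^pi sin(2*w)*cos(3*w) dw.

Use the identity sin(2*w)cos(3*w) = [sin(5*w) + sin(-w)]/2.
An antiderivative is F(w) = cos(w)/2 - cos(5*w)/10.
Then F(pi) - F(0) = (-2/5) - (2/5) = -4/5.

-4/5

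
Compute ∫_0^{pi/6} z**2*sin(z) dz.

-2 - sqrt(3)*pi**2/72 + pi/6 + sqrt(3)

Integrate by parts twice (u = z^2, dv = sin(z) dz).
An antiderivative is F(z) = -z**2*cos(z) + 2*z*sin(z) + 2*cos(z).
Then F(pi/6) - F(0) = (-sqrt(3)*pi**2/72 + pi/6 + sqrt(3)) - (2) = -2 - sqrt(3)*pi**2/72 + pi/6 + sqrt(3).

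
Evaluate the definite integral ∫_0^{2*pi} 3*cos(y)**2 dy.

3*pi

Use the identity cos^2(y) = (1 + cos(2*y))/2.
An antiderivative is F(y) = 3*y/2 + 3*sin(2*y)/4.
Then F(2*pi) - F(0) = (3*pi) - (0) = 3*pi.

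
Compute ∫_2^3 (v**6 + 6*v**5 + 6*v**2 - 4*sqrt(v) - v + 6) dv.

-8*sqrt(3) + 16*sqrt(2)/3 + 14009/14

By the power rule, an antiderivative is F(v) = v**7/7 + v**6 - 8*v**(3/2)/3 + 2*v**3 - v**2/2 + 6*v.
Then F(3) - F(2) = (15525/14 - 8*sqrt(3)) - (758/7 - 16*sqrt(2)/3) = -8*sqrt(3) + 16*sqrt(2)/3 + 14009/14.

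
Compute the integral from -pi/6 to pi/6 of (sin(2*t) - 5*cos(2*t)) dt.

An antiderivative is F(t) = -5*sin(2*t)/2 - cos(2*t)/2.
Then F(pi/6) - F(-pi/6) = (-5*sqrt(3)/4 - 1/4) - (-1/4 + 5*sqrt(3)/4) = -5*sqrt(3)/2.

-5*sqrt(3)/2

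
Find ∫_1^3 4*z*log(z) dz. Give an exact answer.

-8 + 18*log(3)

Integrate by parts once (u = ln z, dv = 4*z dz).
An antiderivative is F(z) = z**2*(2*log(z) - 1).
Then F(3) - F(1) = (-9 + 18*log(3)) - (-1) = -8 + 18*log(3).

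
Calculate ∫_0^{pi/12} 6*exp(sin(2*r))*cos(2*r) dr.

Let u = sin(2*r), so du = 2*cos(2*r) dr. When r = 0, u = 0; when r = pi/12, u = 1/2.
The integral becomes 3·∫ exp(u) du from 0 to 1/2, with antiderivative 3*exp(u).
Back in r: F(r) = 3*exp(sin(2*r)).
Then F(pi/12) - F(0) = (3*exp(1/2)) - (3) = -3 + 3*exp(1/2).

-3 + 3*exp(1/2)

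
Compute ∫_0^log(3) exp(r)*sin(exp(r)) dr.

Let u = exp(r), so du = exp(r) dr. When r = 0, u = 1; when r = log(3), u = 3.
The integral becomes ∫ sin(u) du from 1 to 3, with antiderivative -cos(u).
Back in r: F(r) = -cos(exp(r)).
Then F(log(3)) - F(0) = (-cos(3)) - (-cos(1)) = cos(1) - cos(3).

cos(1) - cos(3)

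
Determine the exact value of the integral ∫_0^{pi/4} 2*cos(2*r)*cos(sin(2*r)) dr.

Let u = sin(2*r), so du = 2*cos(2*r) dr. When r = 0, u = 0; when r = pi/4, u = 1.
The integral becomes ∫ cos(u) du from 0 to 1, with antiderivative sin(u).
Back in r: F(r) = sin(sin(2*r)).
Then F(pi/4) - F(0) = (sin(1)) - (0) = sin(1).

sin(1)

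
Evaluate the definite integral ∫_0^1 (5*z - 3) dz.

-1/2

By the power rule, an antiderivative is F(z) = 5*z**2/2 - 3*z.
Then F(1) - F(0) = (-1/2) - (0) = -1/2.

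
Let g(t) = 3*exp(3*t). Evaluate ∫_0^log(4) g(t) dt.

Let u = exp(t), so du = exp(t) dt. When t = 0, u = 1; when t = log(4), u = 4.
The integral becomes 3·∫ u**2 du from 1 to 4, with antiderivative u**3.
Back in t: F(t) = exp(3*t).
Then F(log(4)) - F(0) = (64) - (1) = 63.

63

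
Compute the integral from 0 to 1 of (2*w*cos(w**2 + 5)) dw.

Let u = w**2 + 5, so du = 2*w dw. When w = 0, u = 5; when w = 1, u = 6.
The integral becomes ∫ cos(u) du from 5 to 6, with antiderivative sin(u).
Back in w: F(w) = sin(w**2 + 5).
Then F(1) - F(0) = (sin(6)) - (sin(5)) = sin(6) - sin(5).

sin(6) - sin(5)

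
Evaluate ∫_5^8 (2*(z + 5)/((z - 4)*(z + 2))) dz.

-log(5) + log(7) + 5*log(2)

Factor the denominator: z**2 - 2*z - 8 = (z + 2)(z - 4).
Partial fractions: 2*(z + 5)/((z - 4)*(z + 2)) = -1/(z + 2) + 3/(z - 4).
An antiderivative is F(z) = 3*log(z - 4) - log(z + 2).
Then F(8) - F(5) = (log(32/5)) - (-log(7)) = -log(5) + log(7) + 5*log(2).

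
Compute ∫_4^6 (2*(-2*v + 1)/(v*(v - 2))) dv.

Factor the denominator: v**2 - 2*v = v(v - 2).
Partial fractions: 2*(-2*v + 1)/(v*(v - 2)) = -1/v - 3/(v - 2).
An antiderivative is F(v) = -log(v) - 3*log(v - 2).
Then F(6) - F(4) = (-7*log(2) - log(3)) - (-log(32)) = -log(12).

-log(12)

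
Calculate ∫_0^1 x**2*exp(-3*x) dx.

Integrate by parts twice (u = x^2, dv = exp(-3*x) dx).
An antiderivative is F(x) = (-9*x**2 - 6*x - 2)*exp(-3*x)/27.
Then F(1) - F(0) = (-17*exp(-3)/27) - (-2/27) = 2/27 - 17*exp(-3)/27.

2/27 - 17*exp(-3)/27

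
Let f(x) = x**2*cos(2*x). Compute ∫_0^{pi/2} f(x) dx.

-pi/4

Integrate by parts twice (u = x^2, dv = cos(2*x) dx).
An antiderivative is F(x) = x**2*sin(2*x)/2 + x*cos(2*x)/2 - sin(2*x)/4.
Then F(pi/2) - F(0) = (-pi/4) - (0) = -pi/4.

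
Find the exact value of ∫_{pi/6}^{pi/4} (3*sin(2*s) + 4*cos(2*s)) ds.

An antiderivative is F(s) = 2*sin(2*s) - 3*cos(2*s)/2.
Then F(pi/4) - F(pi/6) = (2) - (-3/4 + sqrt(3)) = 11/4 - sqrt(3).

11/4 - sqrt(3)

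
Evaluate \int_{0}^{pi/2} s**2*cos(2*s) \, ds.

-pi/4

Integrate by parts twice (u = s^2, dv = cos(2*s) ds).
An antiderivative is F(s) = s**2*sin(2*s)/2 + s*cos(2*s)/2 - sin(2*s)/4.
Then F(pi/2) - F(0) = (-pi/4) - (0) = -pi/4.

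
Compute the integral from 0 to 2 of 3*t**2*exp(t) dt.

-6 + 6*exp(2)

Integrate by parts twice (u = t^2, dv = 3*exp(t) dt).
An antiderivative is F(t) = (3*t**2 - 6*t + 6)*exp(t).
Then F(2) - F(0) = (6*exp(2)) - (6) = -6 + 6*exp(2).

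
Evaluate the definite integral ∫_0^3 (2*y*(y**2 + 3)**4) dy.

248589/5

Let u = y**2 + 3, so du = 2*y dy. When y = 0, u = 3; when y = 3, u = 12.
The integral becomes ∫ u**4 du from 3 to 12, with antiderivative u**5/5.
Back in y: F(y) = (y**2 + 3)**5/5.
Then F(3) - F(0) = (248832/5) - (243/5) = 248589/5.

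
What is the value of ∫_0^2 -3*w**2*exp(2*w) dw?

3/4 - 15*exp(4)/4

Integrate by parts twice (u = w^2, dv = -3*exp(2*w) dw).
An antiderivative is F(w) = (-6*w**2 + 6*w - 3)*exp(2*w)/4.
Then F(2) - F(0) = (-15*exp(4)/4) - (-3/4) = 3/4 - 15*exp(4)/4.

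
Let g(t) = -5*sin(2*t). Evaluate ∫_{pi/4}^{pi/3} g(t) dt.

An antiderivative is F(t) = 5*cos(2*t)/2.
Then F(pi/3) - F(pi/4) = (-5/4) - (0) = -5/4.

-5/4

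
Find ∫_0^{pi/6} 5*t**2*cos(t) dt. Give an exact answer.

Integrate by parts twice (u = t^2, dv = 5*cos(t) dt).
An antiderivative is F(t) = 5*t**2*sin(t) + 10*t*cos(t) - 10*sin(t).
Then F(pi/6) - F(0) = (-5 + 5*pi**2/72 + 5*sqrt(3)*pi/6) - (0) = -5 + 5*pi**2/72 + 5*sqrt(3)*pi/6.

-5 + 5*pi**2/72 + 5*sqrt(3)*pi/6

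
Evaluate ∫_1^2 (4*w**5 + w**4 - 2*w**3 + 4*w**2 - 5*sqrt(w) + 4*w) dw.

1781/30 - 20*sqrt(2)/3

By the power rule, an antiderivative is F(w) = 2*w**6/3 + w**5/5 - w**4/2 - 10*w**(3/2)/3 + 4*w**3/3 + 2*w**2.
Then F(2) - F(1) = (896/15 - 20*sqrt(2)/3) - (11/30) = 1781/30 - 20*sqrt(2)/3.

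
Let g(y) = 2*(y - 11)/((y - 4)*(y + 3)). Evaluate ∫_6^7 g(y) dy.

Factor the denominator: y**2 - y - 12 = (y + 3)(y - 4).
Partial fractions: 2*(y - 11)/((y - 4)*(y + 3)) = 4/(y + 3) - 2/(y - 4).
An antiderivative is F(y) = -2*log(y - 4) + 4*log(y + 3).
Then F(7) - F(6) = (-2*log(3) + 4*log(2) + 4*log(5)) - (-2*log(2) + 8*log(3)) = -10*log(3) + 6*log(2) + 4*log(5).

-10*log(3) + 6*log(2) + 4*log(5)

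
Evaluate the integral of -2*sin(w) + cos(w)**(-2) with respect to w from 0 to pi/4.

An antiderivative is F(w) = 2*cos(w) + tan(w).
Then F(pi/4) - F(0) = (1 + sqrt(2)) - (2) = -1 + sqrt(2).

-1 + sqrt(2)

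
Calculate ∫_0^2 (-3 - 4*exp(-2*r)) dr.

-8 + 2*exp(-4)

An antiderivative is F(r) = -3*r + 2*exp(-2*r).
Then F(2) - F(0) = (-6 + 2*exp(-4)) - (2) = -8 + 2*exp(-4).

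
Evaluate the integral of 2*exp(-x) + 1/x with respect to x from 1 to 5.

-2*exp(-5) + 2*exp(-1) + log(5)

An antiderivative is F(x) = log(x) - 2*exp(-x).
Then F(5) - F(1) = (-2*exp(-5) + log(5)) - (-2*exp(-1)) = -2*exp(-5) + 2*exp(-1) + log(5).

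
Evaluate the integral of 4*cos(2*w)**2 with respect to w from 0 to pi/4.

Use the identity cos^2(2*w) = (1 + cos(4*w))/2.
An antiderivative is F(w) = 2*w + sin(4*w)/2.
Then F(pi/4) - F(0) = (pi/2) - (0) = pi/2.

pi/2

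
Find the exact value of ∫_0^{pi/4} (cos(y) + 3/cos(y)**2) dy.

An antiderivative is F(y) = sin(y) + 3*tan(y).
Then F(pi/4) - F(0) = (sqrt(2)/2 + 3) - (0) = sqrt(2)/2 + 3.

sqrt(2)/2 + 3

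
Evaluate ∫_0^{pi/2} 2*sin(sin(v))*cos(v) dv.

Let u = sin(v), so du = cos(v) dv. When v = 0, u = 0; when v = pi/2, u = 1.
The integral becomes 2·∫ sin(u) du from 0 to 1, with antiderivative -2*cos(u).
Back in v: F(v) = -2*cos(sin(v)).
Then F(pi/2) - F(0) = (-2*cos(1)) - (-2) = 2 - 2*cos(1).

2 - 2*cos(1)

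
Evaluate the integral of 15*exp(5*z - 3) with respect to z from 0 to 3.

-(3 - 3*exp(15))*exp(-3)

Let u = 5*z - 3, so du = 5 dz. When z = 0, u = -3; when z = 3, u = 12.
The integral becomes 3·∫ exp(u) du from -3 to 12, with antiderivative 3*exp(u).
Back in z: F(z) = 3*exp(5*z - 3).
Then F(3) - F(0) = (3*exp(12)) - (3*exp(-3)) = -(3 - 3*exp(15))*exp(-3).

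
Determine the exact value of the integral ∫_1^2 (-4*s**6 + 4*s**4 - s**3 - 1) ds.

By the power rule, an antiderivative is F(s) = -4*s**7/7 + 4*s**5/5 - s**4/4 - s.
Then F(2) - F(1) = (-1874/35) - (-143/140) = -7353/140.

-7353/140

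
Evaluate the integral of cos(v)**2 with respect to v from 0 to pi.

pi/2

Use the identity cos^2(v) = (1 + cos(2*v))/2.
An antiderivative is F(v) = v/2 + sin(2*v)/4.
Then F(pi) - F(0) = (pi/2) - (0) = pi/2.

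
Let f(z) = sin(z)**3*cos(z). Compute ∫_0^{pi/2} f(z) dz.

1/4

Let u = sin(z), so du = cos(z) dz. When z = 0, u = 0; when z = pi/2, u = 1.
The integral becomes ∫ u**3 du from 0 to 1, with antiderivative u**4/4.
Back in z: F(z) = sin(z)**4/4.
Then F(pi/2) - F(0) = (1/4) - (0) = 1/4.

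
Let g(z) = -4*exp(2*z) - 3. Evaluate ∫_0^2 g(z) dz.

An antiderivative is F(z) = -2*exp(2*z) - 3*z.
Then F(2) - F(0) = (-2*exp(4) - 6) - (-2) = -2*exp(4) - 4.

-2*exp(4) - 4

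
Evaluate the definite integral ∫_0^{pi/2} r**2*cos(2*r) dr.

-pi/4

Integrate by parts twice (u = r^2, dv = cos(2*r) dr).
An antiderivative is F(r) = r**2*sin(2*r)/2 + r*cos(2*r)/2 - sin(2*r)/4.
Then F(pi/2) - F(0) = (-pi/4) - (0) = -pi/4.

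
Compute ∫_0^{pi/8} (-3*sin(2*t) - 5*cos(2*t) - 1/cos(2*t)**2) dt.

An antiderivative is F(t) = -5*sin(2*t)/2 + 3*cos(2*t)/2 - tan(2*t)/2.
Then F(pi/8) - F(0) = (-sqrt(2)/2 - 1/2) - (3/2) = -2 - sqrt(2)/2.

-2 - sqrt(2)/2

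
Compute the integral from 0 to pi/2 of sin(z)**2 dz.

Use the identity sin^2(z) = (1 - cos(2*z))/2.
An antiderivative is F(z) = z/2 - sin(2*z)/4.
Then F(pi/2) - F(0) = (pi/4) - (0) = pi/4.

pi/4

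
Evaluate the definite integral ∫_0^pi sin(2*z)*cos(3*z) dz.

Use the identity sin(2*z)cos(3*z) = [sin(5*z) + sin(-z)]/2.
An antiderivative is F(z) = cos(z)/2 - cos(5*z)/10.
Then F(pi) - F(0) = (-2/5) - (2/5) = -4/5.

-4/5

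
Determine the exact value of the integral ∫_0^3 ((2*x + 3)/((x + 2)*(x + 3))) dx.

Factor the denominator: x**2 + 5*x + 6 = (x + 3)(x + 2).
Partial fractions: (2*x + 3)/((x + 2)*(x + 3)) = 3/(x + 3) - 1/(x + 2).
An antiderivative is F(x) = -log(x + 2) + 3*log(x + 3).
Then F(3) - F(0) = (-log(5) + 3*log(2) + 3*log(3)) - (log(27/2)) = log(16/5).

log(16/5)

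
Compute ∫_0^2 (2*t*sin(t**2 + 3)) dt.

cos(3) - cos(7)

Let u = t**2 + 3, so du = 2*t dt. When t = 0, u = 3; when t = 2, u = 7.
The integral becomes ∫ sin(u) du from 3 to 7, with antiderivative -cos(u).
Back in t: F(t) = -cos(t**2 + 3).
Then F(2) - F(0) = (-cos(7)) - (-cos(3)) = cos(3) - cos(7).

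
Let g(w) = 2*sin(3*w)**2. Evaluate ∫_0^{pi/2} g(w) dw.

Use the identity sin^2(3*w) = (1 - cos(6*w))/2.
An antiderivative is F(w) = w - sin(6*w)/6.
Then F(pi/2) - F(0) = (pi/2) - (0) = pi/2.

pi/2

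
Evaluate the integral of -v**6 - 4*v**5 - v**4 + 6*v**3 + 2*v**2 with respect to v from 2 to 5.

By the power rule, an antiderivative is F(v) = -v**7/7 - 2*v**6/3 - v**5/5 + 3*v**4/2 + 2*v**3/3.
Then F(5) - F(2) = (-889625/42) - (-3992/105) = -1480047/70.

-1480047/70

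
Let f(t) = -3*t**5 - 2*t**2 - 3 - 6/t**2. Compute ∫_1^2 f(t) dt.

By the power rule, an antiderivative is F(t) = -t**6/2 - 2*t**3/3 - 3*t + 6/t.
Then F(2) - F(1) = (-121/3) - (11/6) = -253/6.

-253/6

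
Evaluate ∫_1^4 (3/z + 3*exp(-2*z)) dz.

-3*exp(-8)/2 + 3*exp(-2)/2 + 6*log(2)

An antiderivative is F(z) = 3*log(z) - 3*exp(-2*z)/2.
Then F(4) - F(1) = (-3*exp(-8)/2 + 6*log(2)) - (-3*exp(-2)/2) = -3*exp(-8)/2 + 3*exp(-2)/2 + 6*log(2).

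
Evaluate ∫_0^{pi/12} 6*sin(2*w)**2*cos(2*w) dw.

1/8

Let u = sin(2*w), so du = 2*cos(2*w) dw. When w = 0, u = 0; when w = pi/12, u = 1/2.
The integral becomes 3·∫ u**2 du from 0 to 1/2, with antiderivative u**3.
Back in w: F(w) = sin(2*w)**3.
Then F(pi/12) - F(0) = (1/8) - (0) = 1/8.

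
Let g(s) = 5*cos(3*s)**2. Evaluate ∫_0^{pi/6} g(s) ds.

5*pi/12

Use the identity cos^2(3*s) = (1 + cos(6*s))/2.
An antiderivative is F(s) = 5*s/2 + 5*sin(6*s)/12.
Then F(pi/6) - F(0) = (5*pi/12) - (0) = 5*pi/12.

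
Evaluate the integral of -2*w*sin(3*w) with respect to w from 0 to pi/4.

Integrate by parts once (u = w, dv = -2*sin(3*w) dw).
An antiderivative is F(w) = 2*w*cos(3*w)/3 - 2*sin(3*w)/9.
Then F(pi/4) - F(0) = (sqrt(2)*(-3*pi - 4)/36) - (0) = sqrt(2)*(-3*pi - 4)/36.

sqrt(2)*(-3*pi - 4)/36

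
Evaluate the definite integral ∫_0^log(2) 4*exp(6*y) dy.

Let u = exp(y), so du = exp(y) dy. When y = 0, u = 1; when y = log(2), u = 2.
The integral becomes 4·∫ u**5 du from 1 to 2, with antiderivative 2*u**6/3.
Back in y: F(y) = 2*exp(6*y)/3.
Then F(log(2)) - F(0) = (128/3) - (2/3) = 42.

42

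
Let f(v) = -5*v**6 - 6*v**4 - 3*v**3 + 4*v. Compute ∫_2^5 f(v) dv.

-8377389/140

By the power rule, an antiderivative is F(v) = -5*v**7/7 - 6*v**5/5 - 3*v**4/4 + 2*v**2.
Then F(5) - F(2) = (-1679225/28) - (-4684/35) = -8377389/140.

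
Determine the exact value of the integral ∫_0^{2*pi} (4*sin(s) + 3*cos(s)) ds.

0

An antiderivative is F(s) = 3*sin(s) - 4*cos(s).
Then F(2*pi) - F(0) = (-4) - (-4) = 0.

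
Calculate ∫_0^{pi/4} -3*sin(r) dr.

-3 + 3*sqrt(2)/2

An antiderivative is F(r) = 3*cos(r).
Then F(pi/4) - F(0) = (3*sqrt(2)/2) - (3) = -3 + 3*sqrt(2)/2.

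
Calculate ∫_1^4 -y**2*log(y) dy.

7 - 128*log(2)/3

Integrate by parts once (u = ln y, dv = -y**2 dy).
An antiderivative is F(y) = -y**3*(3*log(y) - 1)/9.
Then F(4) - F(1) = (64/9 - 128*log(2)/3) - (1/9) = 7 - 128*log(2)/3.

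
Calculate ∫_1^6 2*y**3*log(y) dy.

-1295/8 + 648*log(2) + 648*log(3)

Integrate by parts once (u = ln y, dv = 2*y**3 dy).
An antiderivative is F(y) = y**4*(4*log(y) - 1)/8.
Then F(6) - F(1) = (-162 + 648*log(2) + 648*log(3)) - (-1/8) = -1295/8 + 648*log(2) + 648*log(3).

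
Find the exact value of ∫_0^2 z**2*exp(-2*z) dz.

(-13 + exp(4))*exp(-4)/4

Integrate by parts twice (u = z^2, dv = exp(-2*z) dz).
An antiderivative is F(z) = (-2*z**2 - 2*z - 1)*exp(-2*z)/4.
Then F(2) - F(0) = (-13*exp(-4)/4) - (-1/4) = (-13 + exp(4))*exp(-4)/4.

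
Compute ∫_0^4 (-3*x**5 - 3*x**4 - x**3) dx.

By the power rule, an antiderivative is F(x) = -x**6/2 - 3*x**5/5 - x**4/4.
Then F(4) - F(0) = (-13632/5) - (0) = -13632/5.

-13632/5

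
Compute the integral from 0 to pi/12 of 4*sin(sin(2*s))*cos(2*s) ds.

Let u = sin(2*s), so du = 2*cos(2*s) ds. When s = 0, u = 0; when s = pi/12, u = 1/2.
The integral becomes 2·∫ sin(u) du from 0 to 1/2, with antiderivative -2*cos(u).
Back in s: F(s) = -2*cos(sin(2*s)).
Then F(pi/12) - F(0) = (-2*cos(1/2)) - (-2) = 2 - 2*cos(1/2).

2 - 2*cos(1/2)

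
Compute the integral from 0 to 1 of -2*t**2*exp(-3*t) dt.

Integrate by parts twice (u = t^2, dv = -2*exp(-3*t) dt).
An antiderivative is F(t) = (18*t**2 + 12*t + 4)*exp(-3*t)/27.
Then F(1) - F(0) = (34*exp(-3)/27) - (4/27) = -4/27 + 34*exp(-3)/27.

-4/27 + 34*exp(-3)/27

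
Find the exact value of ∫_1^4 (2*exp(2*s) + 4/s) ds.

-exp(2) + 8*log(2) + exp(8)

An antiderivative is F(s) = exp(2*s) + 4*log(s).
Then F(4) - F(1) = (8*log(2) + exp(8)) - (exp(2)) = -exp(2) + 8*log(2) + exp(8).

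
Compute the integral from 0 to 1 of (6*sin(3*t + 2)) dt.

2*cos(2) - 2*cos(5)

Let u = 3*t + 2, so du = 3 dt. When t = 0, u = 2; when t = 1, u = 5.
The integral becomes 2·∫ sin(u) du from 2 to 5, with antiderivative -2*cos(u).
Back in t: F(t) = -2*cos(3*t + 2).
Then F(1) - F(0) = (-2*cos(5)) - (-2*cos(2)) = 2*cos(2) - 2*cos(5).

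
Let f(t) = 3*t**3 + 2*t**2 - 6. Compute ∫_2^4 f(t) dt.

By the power rule, an antiderivative is F(t) = 3*t**4/4 + 2*t**3/3 - 6*t.
Then F(4) - F(2) = (632/3) - (16/3) = 616/3.

616/3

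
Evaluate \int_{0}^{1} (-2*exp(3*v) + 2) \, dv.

An antiderivative is F(v) = -2*exp(3*v)/3 + 2*v.
Then F(1) - F(0) = (2 - 2*exp(3)/3) - (-2/3) = 8/3 - 2*exp(3)/3.

8/3 - 2*exp(3)/3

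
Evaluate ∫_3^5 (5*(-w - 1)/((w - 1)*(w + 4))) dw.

Factor the denominator: w**2 + 3*w - 4 = (w + 4)(w - 1).
Partial fractions: 5*(-w - 1)/((w - 1)*(w + 4)) = -3/(w + 4) - 2/(w - 1).
An antiderivative is F(w) = -2*log(w - 1) - 3*log(w + 4).
Then F(5) - F(3) = (-6*log(3) - 4*log(2)) - (-3*log(7) - 2*log(2)) = -6*log(3) - 2*log(2) + 3*log(7).

-6*log(3) - 2*log(2) + 3*log(7)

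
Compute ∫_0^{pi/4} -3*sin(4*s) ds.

An antiderivative is F(s) = 3*cos(4*s)/4.
Then F(pi/4) - F(0) = (-3/4) - (3/4) = -3/2.

-3/2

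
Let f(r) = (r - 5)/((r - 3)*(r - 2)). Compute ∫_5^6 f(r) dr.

-5*log(3) + 8*log(2)

Factor the denominator: r**2 - 5*r + 6 = (r - 2)(r - 3).
Partial fractions: (r - 5)/((r - 3)*(r - 2)) = 3/(r - 2) - 2/(r - 3).
An antiderivative is F(r) = -2*log(r - 3) + 3*log(r - 2).
Then F(6) - F(5) = (log(64/9)) - (log(27/4)) = -5*log(3) + 8*log(2).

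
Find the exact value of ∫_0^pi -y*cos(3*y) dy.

2/9

Integrate by parts once (u = y, dv = -cos(3*y) dy).
An antiderivative is F(y) = -y*sin(3*y)/3 - cos(3*y)/9.
Then F(pi) - F(0) = (1/9) - (-1/9) = 2/9.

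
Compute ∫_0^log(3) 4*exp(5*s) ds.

Let u = exp(s), so du = exp(s) ds. When s = 0, u = 1; when s = log(3), u = 3.
The integral becomes 4·∫ u**4 du from 1 to 3, with antiderivative 4*u**5/5.
Back in s: F(s) = 4*exp(5*s)/5.
Then F(log(3)) - F(0) = (972/5) - (4/5) = 968/5.

968/5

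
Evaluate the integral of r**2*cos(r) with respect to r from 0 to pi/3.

Integrate by parts twice (u = r^2, dv = cos(r) dr).
An antiderivative is F(r) = r**2*sin(r) + 2*r*cos(r) - 2*sin(r).
Then F(pi/3) - F(0) = (-sqrt(3) + sqrt(3)*pi**2/18 + pi/3) - (0) = -sqrt(3) + sqrt(3)*pi**2/18 + pi/3.

-sqrt(3) + sqrt(3)*pi**2/18 + pi/3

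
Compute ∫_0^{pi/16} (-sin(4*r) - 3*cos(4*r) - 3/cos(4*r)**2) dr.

An antiderivative is F(r) = -3*sin(4*r)/4 + cos(4*r)/4 - 3*tan(4*r)/4.
Then F(pi/16) - F(0) = (-3/4 - sqrt(2)/4) - (1/4) = -1 - sqrt(2)/4.

-1 - sqrt(2)/4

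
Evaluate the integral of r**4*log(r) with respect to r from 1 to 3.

Integrate by parts once (u = ln r, dv = r**4 dr).
An antiderivative is F(r) = r**5*(5*log(r) - 1)/25.
Then F(3) - F(1) = (-243/25 + 243*log(3)/5) - (-1/25) = -242/25 + 243*log(3)/5.

-242/25 + 243*log(3)/5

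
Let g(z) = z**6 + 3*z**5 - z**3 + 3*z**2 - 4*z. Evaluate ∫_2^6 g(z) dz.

By the power rule, an antiderivative is F(z) = z**7/7 + z**6/2 - z**4/4 + z**3 - 2*z**2.
Then F(6) - F(2) = (441972/7) - (324/7) = 441648/7.

441648/7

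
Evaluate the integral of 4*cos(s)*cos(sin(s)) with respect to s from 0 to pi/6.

4*sin(1/2)

Let u = sin(s), so du = cos(s) ds. When s = 0, u = 0; when s = pi/6, u = 1/2.
The integral becomes 4·∫ cos(u) du from 0 to 1/2, with antiderivative 4*sin(u).
Back in s: F(s) = 4*sin(sin(s)).
Then F(pi/6) - F(0) = (4*sin(1/2)) - (0) = 4*sin(1/2).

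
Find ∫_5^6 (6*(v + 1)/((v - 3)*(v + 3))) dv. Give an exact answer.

-10*log(2) + 8*log(3)

Factor the denominator: v**2 - 9 = (v + 3)(v - 3).
Partial fractions: 6*(v + 1)/((v - 3)*(v + 3)) = 2/(v + 3) + 4/(v - 3).
An antiderivative is F(v) = 4*log(v - 3) + 2*log(v + 3).
Then F(6) - F(5) = (8*log(3)) - (10*log(2)) = -10*log(2) + 8*log(3).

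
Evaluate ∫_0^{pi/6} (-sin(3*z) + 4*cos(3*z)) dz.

An antiderivative is F(z) = 4*sin(3*z)/3 + cos(3*z)/3.
Then F(pi/6) - F(0) = (4/3) - (1/3) = 1.

1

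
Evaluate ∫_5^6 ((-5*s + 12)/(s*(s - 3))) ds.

-5*log(3) - 3*log(2) + 4*log(5)

Factor the denominator: s**2 - 3*s = s(s - 3).
Partial fractions: (-5*s + 12)/(s*(s - 3)) = -4/s - 1/(s - 3).
An antiderivative is F(s) = -4*log(s) - log(s - 3).
Then F(6) - F(5) = (-5*log(3) - 4*log(2)) - (-4*log(5) - log(2)) = -5*log(3) - 3*log(2) + 4*log(5).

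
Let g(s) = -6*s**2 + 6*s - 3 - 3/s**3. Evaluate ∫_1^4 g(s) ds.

By the power rule, an antiderivative is F(s) = -2*s**3 + 3*s**2 - 3*s + 3/(2*s**2).
Then F(4) - F(1) = (-2941/32) - (-1/2) = -2925/32.

-2925/32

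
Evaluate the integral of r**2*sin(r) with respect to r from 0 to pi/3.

-1 - pi**2/18 + sqrt(3)*pi/3

Integrate by parts twice (u = r^2, dv = sin(r) dr).
An antiderivative is F(r) = -r**2*cos(r) + 2*r*sin(r) + 2*cos(r).
Then F(pi/3) - F(0) = (-pi**2/18 + 1 + sqrt(3)*pi/3) - (2) = -1 - pi**2/18 + sqrt(3)*pi/3.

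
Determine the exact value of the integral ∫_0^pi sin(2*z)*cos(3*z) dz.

Use the identity sin(2*z)cos(3*z) = [sin(5*z) + sin(-z)]/2.
An antiderivative is F(z) = cos(z)/2 - cos(5*z)/10.
Then F(pi) - F(0) = (-2/5) - (2/5) = -4/5.

-4/5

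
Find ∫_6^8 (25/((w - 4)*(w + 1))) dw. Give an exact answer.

Factor the denominator: w**2 - 3*w - 4 = (w + 1)(w - 4).
Partial fractions: 25/((w - 4)*(w + 1)) = -5/(w + 1) + 5/(w - 4).
An antiderivative is F(w) = 5*log(w - 4) - 5*log(w + 1).
Then F(8) - F(6) = (-10*log(3) + 10*log(2)) - (-5*log(7) + 5*log(2)) = -10*log(3) + 5*log(2) + 5*log(7).

-10*log(3) + 5*log(2) + 5*log(7)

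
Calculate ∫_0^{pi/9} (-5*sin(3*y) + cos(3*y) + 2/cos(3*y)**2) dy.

-5/6 + 5*sqrt(3)/6

An antiderivative is F(y) = sin(3*y)/3 + 5*cos(3*y)/3 + 2*tan(3*y)/3.
Then F(pi/9) - F(0) = (5/6 + 5*sqrt(3)/6) - (5/3) = -5/6 + 5*sqrt(3)/6.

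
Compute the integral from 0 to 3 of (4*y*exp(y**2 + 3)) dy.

Let u = y**2 + 3, so du = 2*y dy. When y = 0, u = 3; when y = 3, u = 12.
The integral becomes 2·∫ exp(u) du from 3 to 12, with antiderivative 2*exp(u).
Back in y: F(y) = 2*exp(y**2 + 3).
Then F(3) - F(0) = (2*exp(12)) - (2*exp(3)) = -2*(1 - exp(9))*exp(3).

-2*(1 - exp(9))*exp(3)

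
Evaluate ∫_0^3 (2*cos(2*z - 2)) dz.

Let u = 2*z - 2, so du = 2 dz. When z = 0, u = -2; when z = 3, u = 4.
The integral becomes ∫ cos(u) du from -2 to 4, with antiderivative sin(u).
Back in z: F(z) = sin(2*z - 2).
Then F(3) - F(0) = (sin(4)) - (-sin(2)) = sin(4) + sin(2).

sin(4) + sin(2)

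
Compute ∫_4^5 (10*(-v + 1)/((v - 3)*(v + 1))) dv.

-10*log(2) - 5*log(3) + 5*log(5)

Factor the denominator: v**2 - 2*v - 3 = (v + 1)(v - 3).
Partial fractions: 10*(-v + 1)/((v - 3)*(v + 1)) = -5/(v + 1) - 5/(v - 3).
An antiderivative is F(v) = -5*log(v - 3) - 5*log(v + 1).
Then F(5) - F(4) = (-10*log(2) - 5*log(3)) - (-5*log(5)) = -10*log(2) - 5*log(3) + 5*log(5).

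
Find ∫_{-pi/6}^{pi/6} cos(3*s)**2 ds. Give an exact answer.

pi/6

Use the identity cos^2(3*s) = (1 + cos(6*s))/2.
An antiderivative is F(s) = s/2 + sin(6*s)/12.
Then F(pi/6) - F(-pi/6) = (pi/12) - (-pi/12) = pi/6.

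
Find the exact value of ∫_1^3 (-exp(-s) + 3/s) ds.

An antiderivative is F(s) = 3*log(s) + exp(-s).
Then F(3) - F(1) = (exp(-3) + 3*log(3)) - (exp(-1)) = -exp(-1) + exp(-3) + 3*log(3).

-exp(-1) + exp(-3) + 3*log(3)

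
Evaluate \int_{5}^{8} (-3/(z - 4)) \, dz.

-log(64)

An antiderivative is F(z) = -3*log(z - 4).
Then F(8) - F(5) = (-log(64)) - (0) = -log(64).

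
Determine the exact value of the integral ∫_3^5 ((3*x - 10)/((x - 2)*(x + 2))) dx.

Factor the denominator: x**2 - 4 = (x + 2)(x - 2).
Partial fractions: (3*x - 10)/((x - 2)*(x + 2)) = 4/(x + 2) - 1/(x - 2).
An antiderivative is F(x) = -log(x - 2) + 4*log(x + 2).
Then F(5) - F(3) = (-log(3) + 4*log(7)) - (4*log(5)) = -4*log(5) - log(3) + 4*log(7).

-4*log(5) - log(3) + 4*log(7)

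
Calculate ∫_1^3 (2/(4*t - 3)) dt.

An antiderivative is F(t) = log(4*t - 3)/2.
Then F(3) - F(1) = (log(3)) - (0) = log(3).

log(3)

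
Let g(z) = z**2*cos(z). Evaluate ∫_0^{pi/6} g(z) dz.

Integrate by parts twice (u = z^2, dv = cos(z) dz).
An antiderivative is F(z) = z**2*sin(z) + 2*z*cos(z) - 2*sin(z).
Then F(pi/6) - F(0) = (-1 + pi**2/72 + sqrt(3)*pi/6) - (0) = -1 + pi**2/72 + sqrt(3)*pi/6.

-1 + pi**2/72 + sqrt(3)*pi/6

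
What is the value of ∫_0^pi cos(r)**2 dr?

pi/2

Use the identity cos^2(r) = (1 + cos(2*r))/2.
An antiderivative is F(r) = r/2 + sin(2*r)/4.
Then F(pi) - F(0) = (pi/2) - (0) = pi/2.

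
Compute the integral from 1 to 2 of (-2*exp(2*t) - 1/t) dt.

-exp(4) - log(2) + exp(2)

An antiderivative is F(t) = -exp(2*t) - log(t).
Then F(2) - F(1) = (-exp(4) - log(2)) - (-exp(2)) = -exp(4) - log(2) + exp(2).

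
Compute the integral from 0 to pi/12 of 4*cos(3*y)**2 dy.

Use the identity cos^2(3*y) = (1 + cos(6*y))/2.
An antiderivative is F(y) = 2*y + sin(6*y)/3.
Then F(pi/12) - F(0) = (1/3 + pi/6) - (0) = 1/3 + pi/6.

1/3 + pi/6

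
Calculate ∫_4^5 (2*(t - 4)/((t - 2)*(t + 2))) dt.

Factor the denominator: t**2 - 4 = (t + 2)(t - 2).
Partial fractions: 2*(t - 4)/((t - 2)*(t + 2)) = 3/(t + 2) - 1/(t - 2).
An antiderivative is F(t) = -log(t - 2) + 3*log(t + 2).
Then F(5) - F(4) = (-log(3) + 3*log(7)) - (2*log(2) + 3*log(3)) = -4*log(3) - 2*log(2) + 3*log(7).

-4*log(3) - 2*log(2) + 3*log(7)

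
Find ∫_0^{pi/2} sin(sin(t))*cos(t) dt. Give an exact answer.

1 - cos(1)

Let u = sin(t), so du = cos(t) dt. When t = 0, u = 0; when t = pi/2, u = 1.
The integral becomes ∫ sin(u) du from 0 to 1, with antiderivative -cos(u).
Back in t: F(t) = -cos(sin(t)).
Then F(pi/2) - F(0) = (-cos(1)) - (-1) = 1 - cos(1).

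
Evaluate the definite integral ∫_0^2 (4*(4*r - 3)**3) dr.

136

Let u = 4*r - 3, so du = 4 dr. When r = 0, u = -3; when r = 2, u = 5.
The integral becomes ∫ u**3 du from -3 to 5, with antiderivative u**4/4.
Back in r: F(r) = (4*r - 3)**4/4.
Then F(2) - F(0) = (625/4) - (81/4) = 136.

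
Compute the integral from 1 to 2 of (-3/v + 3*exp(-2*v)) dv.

An antiderivative is F(v) = -3*log(v) - 3*exp(-2*v)/2.
Then F(2) - F(1) = (-3*log(2) - 3*exp(-4)/2) - (-3*exp(-2)/2) = -3*log(2) - 3*exp(-4)/2 + 3*exp(-2)/2.

-3*log(2) - 3*exp(-4)/2 + 3*exp(-2)/2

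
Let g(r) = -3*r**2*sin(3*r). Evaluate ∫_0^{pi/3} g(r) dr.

Integrate by parts twice (u = r^2, dv = -3*sin(3*r) dr).
An antiderivative is F(r) = r**2*cos(3*r) - 2*r*sin(3*r)/3 - 2*cos(3*r)/9.
Then F(pi/3) - F(0) = (2/9 - pi**2/9) - (-2/9) = 4/9 - pi**2/9.

4/9 - pi**2/9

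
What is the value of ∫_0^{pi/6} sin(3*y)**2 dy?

pi/12

Use the identity sin^2(3*y) = (1 - cos(6*y))/2.
An antiderivative is F(y) = y/2 - sin(6*y)/12.
Then F(pi/6) - F(0) = (pi/12) - (0) = pi/12.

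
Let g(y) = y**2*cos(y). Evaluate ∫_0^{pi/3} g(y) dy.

Integrate by parts twice (u = y^2, dv = cos(y) dy).
An antiderivative is F(y) = y**2*sin(y) + 2*y*cos(y) - 2*sin(y).
Then F(pi/3) - F(0) = (-sqrt(3) + sqrt(3)*pi**2/18 + pi/3) - (0) = -sqrt(3) + sqrt(3)*pi**2/18 + pi/3.

-sqrt(3) + sqrt(3)*pi**2/18 + pi/3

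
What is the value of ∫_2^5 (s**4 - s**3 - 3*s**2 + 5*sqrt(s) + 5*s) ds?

By the power rule, an antiderivative is F(s) = s**5/5 - s**4/4 + 10*s**(3/2)/3 - s**3 + 5*s**2/2.
Then F(5) - F(2) = (50*sqrt(5)/3 + 1625/4) - (22/5 + 20*sqrt(2)/3) = -20*sqrt(2)/3 + 50*sqrt(5)/3 + 8037/20.

-20*sqrt(2)/3 + 50*sqrt(5)/3 + 8037/20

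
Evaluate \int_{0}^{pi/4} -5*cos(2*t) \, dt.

An antiderivative is F(t) = -5*sin(2*t)/2.
Then F(pi/4) - F(0) = (-5/2) - (0) = -5/2.

-5/2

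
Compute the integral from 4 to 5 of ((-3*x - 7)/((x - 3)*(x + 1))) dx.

Factor the denominator: x**2 - 2*x - 3 = (x + 1)(x - 3).
Partial fractions: (-3*x - 7)/((x - 3)*(x + 1)) = 1/(x + 1) - 4/(x - 3).
An antiderivative is F(x) = -4*log(x - 3) + log(x + 1).
Then F(5) - F(4) = (log(3/8)) - (log(5)) = log(3/40).

log(3/40)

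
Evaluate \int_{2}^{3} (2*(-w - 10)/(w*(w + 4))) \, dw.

Factor the denominator: w**2 + 4*w = (w + 4)w.
Partial fractions: 2*(-w - 10)/(w*(w + 4)) = 3/(w + 4) - 5/w.
An antiderivative is F(w) = -5*log(w) + 3*log(w + 4).
Then F(3) - F(2) = (-5*log(3) + 3*log(7)) - (log(27/4)) = -8*log(3) + 2*log(2) + 3*log(7).

-8*log(3) + 2*log(2) + 3*log(7)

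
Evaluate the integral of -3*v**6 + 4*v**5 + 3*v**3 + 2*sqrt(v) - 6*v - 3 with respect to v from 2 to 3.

By the power rule, an antiderivative is F(v) = -3*v**7/7 + 2*v**6/3 + 3*v**4/4 + 4*v**(3/2)/3 - 3*v**2 - 3*v.
Then F(3) - F(2) = (-11943/28 + 4*sqrt(3)) - (-382/21 + 8*sqrt(2)/3) = -34301/84 - 8*sqrt(2)/3 + 4*sqrt(3).

-34301/84 - 8*sqrt(2)/3 + 4*sqrt(3)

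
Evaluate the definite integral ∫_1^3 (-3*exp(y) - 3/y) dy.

An antiderivative is F(y) = -3*exp(y) - 3*log(y).
Then F(3) - F(1) = (-3*exp(3) - 3*log(3)) - (-3*exp(1)) = -3*exp(3) - 3*log(3) + 3*exp(1).

-3*exp(3) - 3*log(3) + 3*exp(1)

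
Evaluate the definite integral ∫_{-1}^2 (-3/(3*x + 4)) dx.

An antiderivative is F(x) = -log(3*x + 4).
Then F(2) - F(-1) = (-log(10)) - (0) = -log(10).

-log(10)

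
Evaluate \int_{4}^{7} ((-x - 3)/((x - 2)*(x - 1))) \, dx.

-5*log(5) + 9*log(2)

Factor the denominator: x**2 - 3*x + 2 = (x - 1)(x - 2).
Partial fractions: (-x - 3)/((x - 2)*(x - 1)) = 4/(x - 1) - 5/(x - 2).
An antiderivative is F(x) = -5*log(x - 2) + 4*log(x - 1).
Then F(7) - F(4) = (-5*log(5) + 4*log(2) + 4*log(3)) - (log(81/32)) = -5*log(5) + 9*log(2).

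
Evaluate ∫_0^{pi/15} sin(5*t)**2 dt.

Use the identity sin^2(5*t) = (1 - cos(10*t))/2.
An antiderivative is F(t) = t/2 - sin(10*t)/20.
Then F(pi/15) - F(0) = (-sqrt(3)/40 + pi/30) - (0) = -sqrt(3)/40 + pi/30.

-sqrt(3)/40 + pi/30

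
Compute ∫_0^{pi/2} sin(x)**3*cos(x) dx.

Let u = sin(x), so du = cos(x) dx. When x = 0, u = 0; when x = pi/2, u = 1.
The integral becomes ∫ u**3 du from 0 to 1, with antiderivative u**4/4.
Back in x: F(x) = sin(x)**4/4.
Then F(pi/2) - F(0) = (1/4) - (0) = 1/4.

1/4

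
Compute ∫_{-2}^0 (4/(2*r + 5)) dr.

log(25)

An antiderivative is F(r) = 2*log(2*r + 5).
Then F(0) - F(-2) = (log(25)) - (0) = log(25).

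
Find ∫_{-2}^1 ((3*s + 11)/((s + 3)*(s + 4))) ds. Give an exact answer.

log(40)

Factor the denominator: s**2 + 7*s + 12 = (s + 4)(s + 3).
Partial fractions: (3*s + 11)/((s + 3)*(s + 4)) = 1/(s + 4) + 2/(s + 3).
An antiderivative is F(s) = 2*log(s + 3) + log(s + 4).
Then F(1) - F(-2) = (log(80)) - (log(2)) = log(40).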